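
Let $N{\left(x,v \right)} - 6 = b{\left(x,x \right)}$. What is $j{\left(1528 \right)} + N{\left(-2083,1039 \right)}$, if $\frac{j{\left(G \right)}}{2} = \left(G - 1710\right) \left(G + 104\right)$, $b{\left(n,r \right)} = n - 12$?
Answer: $-596137$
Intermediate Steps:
$b{\left(n,r \right)} = -12 + n$
$j{\left(G \right)} = 2 \left(-1710 + G\right) \left(104 + G\right)$ ($j{\left(G \right)} = 2 \left(G - 1710\right) \left(G + 104\right) = 2 \left(-1710 + G\right) \left(104 + G\right)$)
$N{\left(x,v \right)} = -6 + x$ ($N{\left(x,v \right)} = 6 + \left(-12 + x\right) = -6 + x$)
$j{\left(1528 \right)} + N{\left(-2083,1039 \right)} = \left(-355680 - 4907936 + 2 \cdot 1528^{2}\right) - 2089 = \left(-355680 - 4907936 + 2 \cdot 2334784\right) - 2089 = \left(-355680 - 4907936 + 4669568\right) - 2089 = -594048 - 2089 = -596137$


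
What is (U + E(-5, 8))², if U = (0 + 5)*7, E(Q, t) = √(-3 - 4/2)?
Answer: (35 + I*√5)² ≈ 1220.0 + 156.52*I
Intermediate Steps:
E(Q, t) = I*√5 (E(Q, t) = √(-3 - 4*½) = √(-3 - 2) = √(-5) = I*√5)
U = 35 (U = 5*7 = 35)
(U + E(-5, 8))² = (35 + I*√5)²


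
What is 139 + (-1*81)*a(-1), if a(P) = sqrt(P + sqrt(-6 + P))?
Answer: 139 - 81*sqrt(-1 + I*sqrt(7)) ≈ 61.552 - 112.07*I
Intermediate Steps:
139 + (-1*81)*a(-1) = 139 + (-1*81)*sqrt(-1 + sqrt(-6 - 1)) = 139 - 81*sqrt(-1 + sqrt(-7)) = 139 - 81*sqrt(-1 + I*sqrt(7))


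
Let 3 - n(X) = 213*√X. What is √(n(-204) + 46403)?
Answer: √(46406 - 426*I*√51) ≈ 215.54 - 7.0574*I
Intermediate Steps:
n(X) = 3 - 213*√X
√(n(-204) + 46403) = √((3 - 426*I*√51) + 46403) = √(46406 - 426*I*√51)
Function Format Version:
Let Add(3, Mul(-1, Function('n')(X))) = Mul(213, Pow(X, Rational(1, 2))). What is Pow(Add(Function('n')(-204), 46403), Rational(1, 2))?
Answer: Pow(Add(46406, Mul(-426, I, Pow(51, Rational(1, 2)))), Rational(1, 2)) ≈ Add(215.54, Mul(-7.0574, I))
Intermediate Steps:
Function('n')(X) = Add(3, Mul(-213, Pow(X, Rational(1, 2)))) (Function('n')(X) = Add(3, Mul(-1, Mul(213, Pow(X, Rational(1, 2))))) = Add(3, Mul(-213, Pow(X, Rational(1, 2)))))
Pow(Add(Function('n')(-204), 46403), Rational(1, 2)) = Pow(Add(Add(3, Mul(-213, Pow(-204, Rational(1, 2)))), 46403), Rational(1, 2)) = Pow(Add(Add(3, Mul(-213, Mul(2, I, Pow(51, Rational(1, 2))))), 46403), Rational(1, 2)) = Pow(Add(Add(3, Mul(-426, I, Pow(51, Rational(1, 2)))), 46403), Rational(1, 2)) = Pow(Add(46406, Mul(-426, I, Pow(51, Rational(1, 2)))), Rational(1, 2))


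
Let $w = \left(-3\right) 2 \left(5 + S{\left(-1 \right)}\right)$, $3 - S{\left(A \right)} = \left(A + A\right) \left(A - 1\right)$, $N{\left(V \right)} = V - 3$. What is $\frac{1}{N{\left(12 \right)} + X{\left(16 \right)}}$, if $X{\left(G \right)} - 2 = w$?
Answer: $- \frac{1}{13} \approx -0.076923$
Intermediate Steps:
$N{\left(V \right)} = -3 + V$
$S{\left(A \right)} = 3 - 2 A \left(-1 + A\right)$ ($S{\left(A \right)} = 3 - \left(A + A\right) \left(A - 1\right) = 3 - 2 A \left(-1 + A\right)$)
$w = -24$ ($w = \left(-3\right) 2 \left(5 + \left(3 - 2 \left(-1\right)^{2} + 2 \left(-1\right)\right)\right) = - 6 \left(5 - 1\right) = \left(-6\right) 4 = -24$)
$X{\left(G \right)} = -22$ ($X{\left(G \right)} = 2 - 24 = -22$)
$\frac{1}{N{\left(12 \right)} + X{\left(16 \right)}} = \frac{1}{\left(-3 + 12\right) - 22} = \frac{1}{9 - 22} = \frac{1}{-13} = - \frac{1}{13}$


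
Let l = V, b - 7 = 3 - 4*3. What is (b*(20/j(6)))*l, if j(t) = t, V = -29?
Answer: 580/3 ≈ 193.33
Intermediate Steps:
b = -2 (b = 7 + (3 - 4*3) = 7 + (3 - 12) = 7 - 9 = -2)
l = -29
(b*(20/j(6)))*l = -40/6*(-29) = -2*10/3*(-29) = -20/3*(-29) = 580/3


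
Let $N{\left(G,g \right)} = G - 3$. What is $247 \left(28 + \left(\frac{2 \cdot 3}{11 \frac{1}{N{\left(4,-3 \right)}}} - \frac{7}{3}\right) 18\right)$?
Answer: $- \frac{11362}{11} \approx -1032.9$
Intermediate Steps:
$N{\left(G,g \right)} = -3 + G$
$247 \left(28 + \left(\frac{2 \cdot 3}{11 \frac{1}{N{\left(4,-3 \right)}}} - \frac{7}{3}\right) 18\right) = 247 \left(28 + \left(\frac{2 \cdot 3}{11 \frac{1}{-3 + 4}} - \frac{7}{3}\right) 18\right) = 247 \left(28 + \left(\frac{6}{11 \cdot 1^{-1}} - \frac{7}{3}\right) 18\right) = 247 \left(28 + \left(\frac{6}{11 \cdot 1} - \frac{7}{3}\right) 18\right) = 247 \left(28 + \left(\frac{6}{11} - \frac{7}{3}\right) 18\right) = 247 \left(28 - \frac{354}{11}\right) = 247 \left(- \frac{46}{11}\right) = - \frac{11362}{11}$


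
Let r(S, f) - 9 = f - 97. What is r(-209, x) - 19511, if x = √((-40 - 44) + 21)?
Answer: -19599 + 3*I*√7 ≈ -19599.0 + 7.9373*I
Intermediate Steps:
x = 3*I*√7 (x = √(-84 + 21) = √(-63) = 3*I*√7 ≈ 7.9373*I)
r(S, f) = -88 + f (r(S, f) = 9 + (f - 97) = 9 + (-97 + f) = -88 + f)
r(-209, x) - 19511 = (-88 + 3*I*√7) - 19511 = -19599 + 3*I*√7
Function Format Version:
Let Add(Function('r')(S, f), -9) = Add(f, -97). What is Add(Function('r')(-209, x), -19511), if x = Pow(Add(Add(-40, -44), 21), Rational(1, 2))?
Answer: Add(-19599, Mul(3, I, Pow(7, Rational(1, 2)))) ≈ Add(-19599., Mul(7.9373, I))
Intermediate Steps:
x = Mul(3, I, Pow(7, Rational(1, 2))) (x = Pow(Add(-84, 21), Rational(1, 2)) = Pow(-63, Rational(1, 2)) = Mul(3, I, Pow(7, Rational(1, 2))) ≈ Mul(7.9373, I))
Function('r')(S, f) = Add(-88, f) (Function('r')(S, f) = Add(9, Add(f, -97)) = Add(9, Add(-97, f)) = Add(-88, f))
Add(Function('r')(-209, x), -19511) = Add(Add(-88, Mul(3, I, Pow(7, Rational(1, 2)))), -19511) = Add(-19599, Mul(3, I, Pow(7, Rational(1, 2))))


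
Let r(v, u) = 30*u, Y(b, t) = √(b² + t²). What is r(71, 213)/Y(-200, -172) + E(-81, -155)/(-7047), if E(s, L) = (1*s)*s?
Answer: -27/29 + 3195*√4349/8698 ≈ 23.293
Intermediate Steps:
E(s, L) = s² (E(s, L) = s*s = s²)
r(71, 213)/Y(-200, -172) + E(-81, -155)/(-7047) = (30*213)/(√((-200)² + (-172)²)) + (-81)²/(-7047) = 6390/(√(40000 + 29584)) + 6561*(-1/7047) = 6390/(√69584) - 27/29 = 6390/((4*√4349)) - 27/29 = 6390*(√4349/17396) - 27/29 = 3195*√4349/8698 - 27/29 = -27/29 + 3195*√4349/8698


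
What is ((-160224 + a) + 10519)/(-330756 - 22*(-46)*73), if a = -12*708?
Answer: 158201/256880 ≈ 0.61586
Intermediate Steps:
a = -8496
((-160224 + a) + 10519)/(-330756 - 22*(-46)*73) = ((-160224 - 8496) + 10519)/(-330756 - 22*(-46)*73) = (-168720 + 10519)/(-330756 + 1012*73) = -158201/(-330756 + 73876) = -158201/(-256880) = -158201*(-1/256880) = 158201/256880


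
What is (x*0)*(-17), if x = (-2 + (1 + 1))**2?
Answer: 0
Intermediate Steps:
x = 0 (x = (-2 + 2)**2 = 0**2 = 0)
(x*0)*(-17) = (0*0)*(-17) = 0*(-17) = 0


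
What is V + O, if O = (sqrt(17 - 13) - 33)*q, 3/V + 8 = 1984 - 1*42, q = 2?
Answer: -119905/1934 ≈ -61.998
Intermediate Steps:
V = 3/1934 (V = 3/(-8 + (1984 - 1*42)) = 3/(-8 + (1984 - 42)) = 3/(-8 + 1942) = 3/1934 ≈ 0.0015512)
O = -62 (O = (sqrt(17 - 13) - 33)*2 = (sqrt(4) - 33)*2 = (2 - 33)*2 = -31*2 = -62)
V + O = 3/1934 - 62 = -119905/1934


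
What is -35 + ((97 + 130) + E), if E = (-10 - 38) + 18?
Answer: 162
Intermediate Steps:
E = -30 (E = -48 + 18 = -30)
-35 + ((97 + 130) + E) = -35 + ((97 + 130) - 30) = -35 + (227 - 30) = -35 + 197 = 162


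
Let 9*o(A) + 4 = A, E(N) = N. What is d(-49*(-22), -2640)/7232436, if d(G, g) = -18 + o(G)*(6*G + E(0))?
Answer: 385915/3616218 ≈ 0.10672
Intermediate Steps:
o(A) = -4/9 + A/9
d(G, g) = -18 + 6*G*(-4/9 + G/9) (d(G, g) = -18 + (-4/9 + G/9)*(6*G + 0) = -18 + (-4/9 + G/9)*(6*G) = -18 + 6*G*(-4/9 + G/9))
d(-49*(-22), -2640)/7232436 = (-18 + 2*(-49*(-22))*(-4 - 49*(-22))/3)/7232436 = (-18 + (⅔)*1078*(-4 + 1078))*(1/7232436) = (-18 + (⅔)*1078*1074)*(1/7232436) = (-18 + 771848)*(1/7232436) = 771830*(1/7232436) = 385915/3616218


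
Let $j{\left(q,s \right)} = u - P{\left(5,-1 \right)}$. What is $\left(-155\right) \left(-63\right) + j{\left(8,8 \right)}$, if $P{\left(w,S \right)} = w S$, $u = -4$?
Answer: $9766$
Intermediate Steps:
$P{\left(w,S \right)} = S w$
$j{\left(q,s \right)} = 1$ ($j{\left(q,s \right)} = -4 - \left(-1\right) 5 = -4 - -5 = -4 + 5 = 1$)
$\left(-155\right) \left(-63\right) + j{\left(8,8 \right)} = \left(-155\right) \left(-63\right) + 1 = 9765 + 1 = 9766$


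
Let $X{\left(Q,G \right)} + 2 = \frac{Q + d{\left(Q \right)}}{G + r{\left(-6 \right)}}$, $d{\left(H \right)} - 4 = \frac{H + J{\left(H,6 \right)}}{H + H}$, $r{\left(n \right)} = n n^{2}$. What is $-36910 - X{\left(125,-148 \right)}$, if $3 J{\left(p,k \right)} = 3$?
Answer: $- \frac{419824453}{11375} \approx -36908.0$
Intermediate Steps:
$r{\left(n \right)} = n^{3}$
$J{\left(p,k \right)} = 1$ ($J{\left(p,k \right)} = \frac{1}{3} \cdot 3 = 1$)
$d{\left(H \right)} = 4 + \frac{1 + H}{2 H}$ ($d{\left(H \right)} = 4 + \frac{H + 1}{H + H} = 4 + \frac{1 + H}{2 H}$)
$X{\left(Q,G \right)} = -2 + \frac{Q + \frac{1 + 9 Q}{2 Q}}{-216 + G}$ ($X{\left(Q,G \right)} = -2 + \frac{Q + \frac{1 + 9 Q}{2 Q}}{G + \left(-6\right)^{3}} = -2 + \frac{Q + \frac{1 + 9 Q}{2 Q}}{G - 216} = -2 + \frac{Q + \frac{1 + 9 Q}{2 Q}}{-216 + G}$)
$-36910 - X{\left(125,-148 \right)} = -36910 - \frac{1 + 9 \cdot 125 + 2 \cdot 125 \left(432 + 125 - -296\right)}{2 \cdot 125 \left(-216 - 148\right)} = -36910 - \frac{1}{2} \cdot \frac{1}{125} \frac{1}{-364} \left(1 + 1125 + 2 \cdot 125 \left(432 + 125 + 296\right)\right) = -36910 - \frac{1}{2} \cdot \frac{1}{125} \left(- \frac{1}{364}\right) \left(1 + 1125 + 2 \cdot 125 \cdot 853\right) = -36910 - \frac{1}{2} \cdot \frac{1}{125} \left(- \frac{1}{364}\right) \left(1 + 1125 + 213250\right) = -36910 - \frac{1}{2} \cdot \frac{1}{125} \left(- \frac{1}{364}\right) 214376 = -36910 - - \frac{26797}{11375} = -36910 + \frac{26797}{11375} = - \frac{419824453}{11375}$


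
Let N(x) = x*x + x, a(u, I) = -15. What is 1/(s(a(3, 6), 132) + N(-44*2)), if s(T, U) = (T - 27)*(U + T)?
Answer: 1/2742 ≈ 0.00036470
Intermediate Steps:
s(T, U) = (-27 + T)*(T + U)
N(x) = x + x² (N(x) = x² + x = x + x²)
1/(s(a(3, 6), 132) + N(-44*2)) = 1/(((-15)² - 27*(-15) - 27*132 - 15*132) + (-44*2)*(1 - 44*2)) = 1/((225 + 405 - 3564 - 1980) - 88*(1 - 88)) = 1/(-4914 - 88*(-87)) = 1/(-4914 + 7656) = 1/2742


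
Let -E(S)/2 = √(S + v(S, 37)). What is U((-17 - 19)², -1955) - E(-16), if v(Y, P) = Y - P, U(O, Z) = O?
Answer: 1296 + 2*I*√69 ≈ 1296.0 + 16.613*I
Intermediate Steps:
E(S) = -2*√(-37 + 2*S) (E(S) = -2*√(S + (S - 1*37)) = -2*√(S + (S - 37)) = -2*√(S + (-37 + S)) = -2*√(-37 + 2*S))
U((-17 - 19)², -1955) - E(-16) = (-17 - 19)² - (-2)*√(-37 + 2*(-16)) = (-36)² - (-2)*√(-37 - 32) = 1296 - (-2)*√(-69) = 1296 - (-2)*I*√69 = 1296 + 2*I*√69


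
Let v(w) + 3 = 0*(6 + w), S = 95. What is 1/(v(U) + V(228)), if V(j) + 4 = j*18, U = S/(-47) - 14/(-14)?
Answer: 1/4097 ≈ 0.00024408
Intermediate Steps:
U = -48/47 (U = 95/(-47) - 14/(-14) = 95*(-1/47) - 14*(-1/14) = -95/47 + 1 = -48/47 ≈ -1.0213)
v(w) = -3 (v(w) = -3 + 0*(6 + w) = -3 + 0 = -3)
V(j) = -4 + 18*j (V(j) = -4 + j*18 = -4 + 18*j)
1/(v(U) + V(228)) = 1/(-3 + (-4 + 18*228)) = 1/(-3 + (-4 + 4104)) = 1/(-3 + 4100) = 1/4097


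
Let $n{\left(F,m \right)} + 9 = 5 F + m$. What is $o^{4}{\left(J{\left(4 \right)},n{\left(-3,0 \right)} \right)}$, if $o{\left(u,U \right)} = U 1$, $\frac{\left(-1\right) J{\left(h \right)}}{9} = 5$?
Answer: $331776$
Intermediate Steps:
$n{\left(F,m \right)} = -9 + m + 5 F$ ($n{\left(F,m \right)} = -9 + \left(5 F + m\right) = -9 + \left(m + 5 F\right) = -9 + m + 5 F$)
$J{\left(h \right)} = -45$ ($J{\left(h \right)} = \left(-9\right) 5 = -45$)
$o{\left(u,U \right)} = U$
$o^{4}{\left(J{\left(4 \right)},n{\left(-3,0 \right)} \right)} = \left(-9 + 0 + 5 \left(-3\right)\right)^{4} = \left(-9 + 0 - 15\right)^{4} = \left(-24\right)^{4} = 331776$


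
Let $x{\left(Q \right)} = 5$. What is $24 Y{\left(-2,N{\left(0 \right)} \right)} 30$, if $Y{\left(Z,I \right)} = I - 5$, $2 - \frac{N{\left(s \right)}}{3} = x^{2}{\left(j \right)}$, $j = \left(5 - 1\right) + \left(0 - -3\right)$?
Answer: $-53280$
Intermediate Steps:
$j = 7$ ($j = 4 + \left(0 + 3\right) = 4 + 3 = 7$)
$N{\left(s \right)} = -69$ ($N{\left(s \right)} = 6 - 3 \cdot 5^{2} = 6 - 75 = -69$)
$Y{\left(Z,I \right)} = -5 + I$ ($Y{\left(Z,I \right)} = I - 5 = -5 + I$)
$24 Y{\left(-2,N{\left(0 \right)} \right)} 30 = 24 \left(-5 - 69\right) 30 = 24 \left(-74\right) 30 = \left(-1776\right) 30 = -53280$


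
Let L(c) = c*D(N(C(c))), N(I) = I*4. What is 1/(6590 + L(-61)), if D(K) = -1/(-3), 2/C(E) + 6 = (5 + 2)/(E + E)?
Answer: 3/19709 ≈ 0.00015221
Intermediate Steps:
C(E) = 2/(-6 + 7/(2*E)) (C(E) = 2/(-6 + (5 + 2)/(E + E)) = 2/(-6 + 7/((2*E))) = 2/(-6 + 7*(1/(2*E))) = 2/(-6 + 7/(2*E)))
N(I) = 4*I
D(K) = 1/3 (D(K) = -1*(-1/3) = 1/3)
L(c) = c/3 (L(c) = c*(1/3) = c/3)
1/(6590 + L(-61)) = 1/(6590 + (1/3)*(-61)) = 1/(6590 - 61/3) = 1/(19709/3) = 3/19709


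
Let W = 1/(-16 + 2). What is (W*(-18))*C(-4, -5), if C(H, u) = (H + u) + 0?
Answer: -81/7 ≈ -11.571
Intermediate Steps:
C(H, u) = H + u
W = -1/14 (W = 1/(-14) = -1/14 ≈ -0.071429)
(W*(-18))*C(-4, -5) = (-1/14*(-18))*(-4 - 5) = (9/7)*(-9) = -81/7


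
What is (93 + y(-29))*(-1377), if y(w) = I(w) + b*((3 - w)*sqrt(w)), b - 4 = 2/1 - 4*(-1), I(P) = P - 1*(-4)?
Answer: -93636 - 440640*I*sqrt(29) ≈ -93636.0 - 2.3729e+6*I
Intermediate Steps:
I(P) = 4 + P (I(P) = P + 4 = 4 + P)
b = 10 (b = 4 + (2/1 - 4*(-1)) = 4 + (2*1 - 1*(-4)) = 4 + (2 + 4) = 4 + 6 = 10)
y(w) = 4 + w + 10*sqrt(w)*(3 - w) (y(w) = (4 + w) + 10*((3 - w)*sqrt(w)) = (4 + w) + 10*(sqrt(w)*(3 - w)) = (4 + w) + 10*sqrt(w)*(3 - w) = 4 + w + 10*sqrt(w)*(3 - w))
(93 + y(-29))*(-1377) = (93 + (4 - 29 - (-290)*I*sqrt(29) + 30*sqrt(-29)))*(-1377) = (93 + (4 - 29 - (-290)*I*sqrt(29) + 30*(I*sqrt(29))))*(-1377) = (93 + (4 - 29 + 290*I*sqrt(29) + 30*I*sqrt(29)))*(-1377) = (93 + (-25 + 320*I*sqrt(29)))*(-1377) = (68 + 320*I*sqrt(29))*(-1377) = -93636 - 440640*I*sqrt(29)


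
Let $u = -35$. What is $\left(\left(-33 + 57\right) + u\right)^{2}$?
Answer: $121$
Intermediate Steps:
$\left(\left(-33 + 57\right) + u\right)^{2} = \left(\left(-33 + 57\right) - 35\right)^{2} = \left(24 - 35\right)^{2} = \left(-11\right)^{2} = 121$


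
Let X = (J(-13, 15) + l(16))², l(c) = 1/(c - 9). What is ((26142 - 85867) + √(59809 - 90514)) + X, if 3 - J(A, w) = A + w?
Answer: -2926461/49 + I*√30705 ≈ -59724.0 + 175.23*I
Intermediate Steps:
l(c) = 1/(-9 + c)
J(A, w) = 3 - A - w (J(A, w) = 3 - (A + w) = 3 + (-A - w) = 3 - A - w)
X = 64/49 (X = ((3 - 1*(-13) - 1*15) + 1/(-9 + 16))² = ((3 + 13 - 15) + 1/7)² = (1 + ⅐)² = (8/7)² = 64/49 ≈ 1.3061)
((26142 - 85867) + √(59809 - 90514)) + X = ((26142 - 85867) + √(59809 - 90514)) + 64/49 = (-59725 + √(-30705)) + 64/49 = (-59725 + I*√30705) + 64/49 = -2926461/49 + I*√30705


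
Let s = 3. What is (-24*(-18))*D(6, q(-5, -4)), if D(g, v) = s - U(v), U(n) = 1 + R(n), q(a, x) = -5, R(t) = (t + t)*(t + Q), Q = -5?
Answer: -42336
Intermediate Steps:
R(t) = 2*t*(-5 + t) (R(t) = (t + t)*(t - 5) = (2*t)*(-5 + t) = 2*t*(-5 + t))
U(n) = 1 + 2*n*(-5 + n)
D(g, v) = 2 - 2*v*(-5 + v) (D(g, v) = 3 - (1 + 2*v*(-5 + v)) = 3 + (-1 - 2*v*(-5 + v)) = 2 - 2*v*(-5 + v))
(-24*(-18))*D(6, q(-5, -4)) = (-24*(-18))*(2 - 2*(-5)*(-5 - 5)) = 432*(2 - 2*(-5)*(-10)) = 432*(2 - 100) = 432*(-98) = -42336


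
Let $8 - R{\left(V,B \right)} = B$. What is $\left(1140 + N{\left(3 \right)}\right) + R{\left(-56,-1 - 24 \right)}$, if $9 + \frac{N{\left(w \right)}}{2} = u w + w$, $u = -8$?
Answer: $1113$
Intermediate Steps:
$R{\left(V,B \right)} = 8 - B$
$N{\left(w \right)} = -18 - 14 w$ ($N{\left(w \right)} = -18 + 2 \left(- 8 w + w\right) = -18 + 2 \left(- 7 w\right) = -18 - 14 w$)
$\left(1140 + N{\left(3 \right)}\right) + R{\left(-56,-1 - 24 \right)} = \left(1140 - 60\right) + \left(8 - \left(-1 - 24\right)\right) = \left(1140 - 60\right) + \left(8 - -25\right) = \left(1140 - 60\right) + \left(8 + 25\right) = 1080 + 33 = 1113$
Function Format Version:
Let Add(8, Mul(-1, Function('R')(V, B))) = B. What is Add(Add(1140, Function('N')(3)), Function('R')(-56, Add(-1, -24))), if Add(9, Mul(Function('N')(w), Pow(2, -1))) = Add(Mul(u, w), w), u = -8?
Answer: 1113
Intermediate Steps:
Function('R')(V, B) = Add(8, Mul(-1, B))
Function('N')(w) = Add(-18, Mul(-14, w)) (Function('N')(w) = Add(-18, Mul(2, Add(Mul(-8, w), w))) = Add(-18, Mul(2, Mul(-7, w))) = Add(-18, Mul(-14, w)))
Add(Add(1140, Function('N')(3)), Function('R')(-56, Add(-1, -24))) = Add(Add(1140, Add(-18, Mul(-14, 3))), Add(8, Mul(-1, Add(-1, -24)))) = Add(Add(1140, Add(-18, -42)), Add(8, Mul(-1, -25))) = Add(Add(1140, -60), Add(8, 25)) = Add(1080, 33) = 1113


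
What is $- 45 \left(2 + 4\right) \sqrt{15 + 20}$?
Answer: $- 270 \sqrt{35} \approx -1597.3$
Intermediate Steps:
$- 45 \left(2 + 4\right) \sqrt{15 + 20} = \left(-45\right) 6 \sqrt{35} = - 270 \sqrt{35}$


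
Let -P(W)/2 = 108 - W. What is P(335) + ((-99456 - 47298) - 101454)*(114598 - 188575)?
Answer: 18361683670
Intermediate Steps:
P(W) = -216 + 2*W (P(W) = -2*(108 - W) = -216 + 2*W)
P(335) + ((-99456 - 47298) - 101454)*(114598 - 188575) = (-216 + 2*335) + ((-99456 - 47298) - 101454)*(114598 - 188575) = (-216 + 670) + (-146754 - 101454)*(-73977) = 454 - 248208*(-73977) = 454 + 18361683216 = 18361683670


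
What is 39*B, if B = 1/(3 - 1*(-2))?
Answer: 39/5 ≈ 7.8000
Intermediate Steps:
B = ⅕ (B = 1/(3 + 2) = 1/5 = ⅕ ≈ 0.20000)
39*B = 39*(⅕) = 39/5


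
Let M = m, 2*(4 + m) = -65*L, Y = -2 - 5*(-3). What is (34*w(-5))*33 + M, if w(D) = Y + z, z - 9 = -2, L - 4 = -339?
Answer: 66647/2 ≈ 33324.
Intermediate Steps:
Y = 13 (Y = -2 + 15 = 13)
L = -335 (L = 4 - 339 = -335)
z = 7 (z = 9 - 2 = 7)
w(D) = 20 (w(D) = 13 + 7 = 20)
m = 21767/2 (m = -4 + (-65*(-335))/2 = -4 + (1/2)*21775 = -4 + 21775/2 = 21767/2 ≈ 10884.)
M = 21767/2 ≈ 10884.
(34*w(-5))*33 + M = (34*20)*33 + 21767/2 = 680*33 + 21767/2 = 22440 + 21767/2 = 66647/2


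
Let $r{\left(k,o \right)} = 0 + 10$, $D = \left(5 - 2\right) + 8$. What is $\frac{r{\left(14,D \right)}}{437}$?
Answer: $\frac{10}{437} \approx 0.022883$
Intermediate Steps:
$D = 11$ ($D = 3 + 8 = 11$)
$r{\left(k,o \right)} = 10$
$\frac{r{\left(14,D \right)}}{437} = \frac{10}{437}$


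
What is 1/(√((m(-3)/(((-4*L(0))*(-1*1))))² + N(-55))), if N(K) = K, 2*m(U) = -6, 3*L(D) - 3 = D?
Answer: -4*I*√871/871 ≈ -0.13553*I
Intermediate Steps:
L(D) = 1 + D/3
m(U) = -3 (m(U) = (½)*(-6) = -3)
1/(√((m(-3)/(((-4*L(0))*(-1*1))))² + N(-55))) = 1/(√((-3*1/(4*(1 + (⅓)*0)))² - 55)) = 1/(√((-3*1/(4*(1 + 0)))² - 55)) = 1/(√((-3/(-4*1*(-1)))² - 55)) = 1/(√((-3/((-4*(-1))))² - 55)) = 1/(√((-3/4)² - 55)) = 1/(√((-3*¼)² - 55)) = 1/(√((-¾)² - 55)) = 1/(√(9/16 - 55)) = 1/(√(-871/16)) = 1/(I*√871/4) = -4*I*√871/871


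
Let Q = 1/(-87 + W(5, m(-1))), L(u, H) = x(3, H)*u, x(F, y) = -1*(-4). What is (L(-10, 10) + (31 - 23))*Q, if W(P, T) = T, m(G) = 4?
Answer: 32/83 ≈ 0.38554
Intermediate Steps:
x(F, y) = 4
L(u, H) = 4*u
Q = -1/83 (Q = 1/(-87 + 4) = 1/(-83) = -1/83 ≈ -0.012048)
(L(-10, 10) + (31 - 23))*Q = (4*(-10) + (31 - 23))*(-1/83) = (-40 + 8)*(-1/83) = -32*(-1/83) = 32/83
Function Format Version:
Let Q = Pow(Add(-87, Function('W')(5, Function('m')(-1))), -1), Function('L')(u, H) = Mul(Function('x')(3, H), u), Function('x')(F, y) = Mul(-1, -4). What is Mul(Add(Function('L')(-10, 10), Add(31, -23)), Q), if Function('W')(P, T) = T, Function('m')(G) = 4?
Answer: Rational(32, 83) ≈ 0.38554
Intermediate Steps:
Function('x')(F, y) = 4
Function('L')(u, H) = Mul(4, u)
Q = Rational(-1, 83) (Q = Pow(Add(-87, 4), -1) = Pow(-83, -1) = Rational(-1, 83) ≈ -0.012048)
Mul(Add(Function('L')(-10, 10), Add(31, -23)), Q) = Mul(Add(Mul(4, -10), Add(31, -23)), Rational(-1, 83)) = Mul(Add(-40, 8), Rational(-1, 83)) = Mul(-32, Rational(-1, 83)) = Rational(32, 83)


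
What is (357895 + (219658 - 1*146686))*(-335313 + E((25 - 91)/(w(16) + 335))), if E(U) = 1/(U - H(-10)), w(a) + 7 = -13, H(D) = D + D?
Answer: -300219641397903/2078 ≈ -1.4448e+11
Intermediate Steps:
H(D) = 2*D
w(a) = -20 (w(a) = -7 - 13 = -20)
E(U) = 1/(20 + U) (E(U) = 1/(U - 2*(-10)) = 1/(U - 1*(-20)) = 1/(U + 20) = 1/(20 + U))
(357895 + (219658 - 1*146686))*(-335313 + E((25 - 91)/(w(16) + 335))) = (357895 + (219658 - 1*146686))*(-335313 + 1/(20 + (25 - 91)/(-20 + 335))) = (357895 + (219658 - 146686))*(-335313 + 1/(20 - 66/315)) = (357895 + 72972)*(-335313 + 1/(20 - 66*1/315)) = 430867*(-335313 + 1/(20 - 22/105)) = 430867*(-335313 + 1/(2078/105)) = 430867*(-335313 + 105/2078) = 430867*(-696780309/2078) = -300219641397903/2078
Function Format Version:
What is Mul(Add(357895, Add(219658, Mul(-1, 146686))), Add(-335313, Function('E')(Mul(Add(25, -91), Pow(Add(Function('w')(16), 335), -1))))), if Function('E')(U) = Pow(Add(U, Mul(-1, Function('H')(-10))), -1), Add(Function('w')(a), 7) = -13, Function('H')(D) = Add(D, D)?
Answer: Rational(-300219641397903, 2078) ≈ -1.4448e+11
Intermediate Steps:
Function('H')(D) = Mul(2, D)
Function('w')(a) = -20 (Function('w')(a) = Add(-7, -13) = -20)
Function('E')(U) = Pow(Add(20, U), -1) (Function('E')(U) = Pow(Add(U, Mul(-1, Mul(2, -10))), -1) = Pow(Add(U, Mul(-1, -20)), -1) = Pow(Add(U, 20), -1) = Pow(Add(20, U), -1))
Mul(Add(357895, Add(219658, Mul(-1, 146686))), Add(-335313, Function('E')(Mul(Add(25, -91), Pow(Add(Function('w')(16), 335), -1))))) = Mul(Add(357895, Add(219658, Mul(-1, 146686))), Add(-335313, Pow(Add(20, Mul(Add(25, -91), Pow(Add(-20, 335), -1))), -1))) = Mul(Add(357895, Add(219658, -146686)), Add(-335313, Pow(Add(20, Mul(-66, Pow(315, -1))), -1))) = Mul(Add(357895, 72972), Add(-335313, Pow(Add(20, Mul(-66, Rational(1, 315))), -1))) = Mul(430867, Add(-335313, Pow(Add(20, Rational(-22, 105)), -1))) = Mul(430867, Add(-335313, Pow(Rational(2078, 105), -1))) = Mul(430867, Add(-335313, Rational(105, 2078))) = Mul(430867, Rational(-696780309, 2078)) = Rational(-300219641397903, 2078)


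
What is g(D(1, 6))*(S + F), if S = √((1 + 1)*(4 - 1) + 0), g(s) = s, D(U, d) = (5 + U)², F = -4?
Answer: -144 + 36*√6 ≈ -55.818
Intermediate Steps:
S = √6 (S = √(2*3 + 0) = √(6 + 0) = √6 ≈ 2.4495)
g(D(1, 6))*(S + F) = (5 + 1)²*(√6 - 4) = 6²*(-4 + √6) = 36*(-4 + √6) = -144 + 36*√6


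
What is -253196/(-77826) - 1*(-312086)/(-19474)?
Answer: -691345219/54127983 ≈ -12.772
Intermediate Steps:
-253196/(-77826) - 1*(-312086)/(-19474) = -253196*(-1/77826) + 312086*(-1/19474) = 126598/38913 - 156043/9737 = -691345219/54127983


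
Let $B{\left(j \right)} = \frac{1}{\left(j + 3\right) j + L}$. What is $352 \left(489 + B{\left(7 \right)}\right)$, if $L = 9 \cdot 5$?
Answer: $\frac{19795072}{115} \approx 1.7213 \cdot 10^{5}$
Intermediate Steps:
$L = 45$
$B{\left(j \right)} = \frac{1}{45 + j \left(3 + j\right)}$ ($B{\left(j \right)} = \frac{1}{\left(j + 3\right) j + 45} = \frac{1}{\left(3 + j\right) j + 45} = \frac{1}{j \left(3 + j\right) + 45} = \frac{1}{45 + j \left(3 + j\right)}$)
$352 \left(489 + B{\left(7 \right)}\right) = 352 \left(489 + \frac{1}{45 + 7^{2} + 3 \cdot 7}\right) = 352 \left(489 + \frac{1}{45 + 49 + 21}\right) = 352 \left(489 + \frac{1}{115}\right) = 352 \cdot \frac{56236}{115} = \frac{19795072}{115}$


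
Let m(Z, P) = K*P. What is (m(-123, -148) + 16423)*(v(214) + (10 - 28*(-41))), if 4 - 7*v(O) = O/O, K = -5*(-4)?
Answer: 109171467/7 ≈ 1.5596e+7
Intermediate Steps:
K = 20
v(O) = 3/7 (v(O) = 4/7 - O/(7*O) = 4/7 - 1/7*1 = 4/7 - 1/7 = 3/7)
m(Z, P) = 20*P
(m(-123, -148) + 16423)*(v(214) + (10 - 28*(-41))) = (20*(-148) + 16423)*(3/7 + (10 - 28*(-41))) = (-2960 + 16423)*(3/7 + (10 + 1148)) = 13463*(3/7 + 1158) = 13463*(8109/7) = 109171467/7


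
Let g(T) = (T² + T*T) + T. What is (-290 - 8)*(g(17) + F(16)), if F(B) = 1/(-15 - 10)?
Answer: -4432452/25 ≈ -1.7730e+5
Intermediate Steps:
F(B) = -1/25 (F(B) = 1/(-25) = -1/25)
g(T) = T + 2*T² (g(T) = (T² + T²) + T = 2*T² + T = T + 2*T²)
(-290 - 8)*(g(17) + F(16)) = (-290 - 8)*(17*(1 + 2*17) - 1/25) = -298*(17*(1 + 34) - 1/25) = -298*(17*35 - 1/25) = -298*(595 - 1/25) = -298*14874/25 = -4432452/25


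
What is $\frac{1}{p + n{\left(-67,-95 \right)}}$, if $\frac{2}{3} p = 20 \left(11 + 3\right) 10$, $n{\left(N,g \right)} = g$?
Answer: $\frac{1}{4105} \approx 0.00024361$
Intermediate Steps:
$p = 4200$ ($p = \frac{3 \cdot 20 \left(11 + 3\right) 10}{2} = \frac{3 \cdot 20 \cdot 14 \cdot 10}{2} = \frac{3 \cdot 280 \cdot 10}{2} = \frac{3}{2} \cdot 2800 = 4200$)
$\frac{1}{p + n{\left(-67,-95 \right)}} = \frac{1}{4200 - 95} = \frac{1}{4105}$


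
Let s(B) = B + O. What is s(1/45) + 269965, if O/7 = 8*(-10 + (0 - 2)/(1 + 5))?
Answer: 12122386/45 ≈ 2.6939e+5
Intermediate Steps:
O = -1736/3 (O = 7*(8*(-10 + (0 - 2)/(1 + 5))) = 7*(8*(-10 - 2/6)) = 7*(8*(-10 - 2*⅙)) = 7*(8*(-10 - ⅓)) = 7*(8*(-31/3)) = 7*(-248/3) = -1736/3 ≈ -578.67)
s(B) = -1736/3 + B (s(B) = B - 1736/3 = -1736/3 + B)
s(1/45) + 269965 = (-1736/3 + 1/45) + 269965 = -26039/45 + 269965 = 12122386/45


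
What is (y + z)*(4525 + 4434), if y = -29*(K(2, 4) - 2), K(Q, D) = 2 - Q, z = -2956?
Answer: -25963182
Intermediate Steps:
y = 58 (y = -29*((2 - 1*2) - 2) = -29*((2 - 2) - 2) = -29*(0 - 2) = -29*(-2) = 58)
(y + z)*(4525 + 4434) = (58 - 2956)*(4525 + 4434) = -2898*8959 = -25963182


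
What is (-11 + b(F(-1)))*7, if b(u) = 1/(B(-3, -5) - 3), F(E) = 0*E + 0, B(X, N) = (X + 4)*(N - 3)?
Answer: -854/11 ≈ -77.636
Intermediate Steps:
B(X, N) = (-3 + N)*(4 + X) (B(X, N) = (4 + X)*(-3 + N) = (-3 + N)*(4 + X))
F(E) = 0 (F(E) = 0 + 0 = 0)
b(u) = -1/11 (b(u) = 1/((-12 - 3*(-3) + 4*(-5) - 5*(-3)) - 3) = 1/((-12 + 9 - 20 + 15) - 3) = 1/(-8 - 3) = 1/(-11) = -1/11)
(-11 + b(F(-1)))*7 = (-11 - 1/11)*7 = -122/11*7 = -854/11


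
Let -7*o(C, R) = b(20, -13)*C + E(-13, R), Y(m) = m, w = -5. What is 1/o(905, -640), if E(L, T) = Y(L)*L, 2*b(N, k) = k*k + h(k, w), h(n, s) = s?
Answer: -7/74379 ≈ -9.4113e-5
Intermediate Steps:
b(N, k) = -5/2 + k**2/2 (b(N, k) = (k*k - 5)/2 = (k**2 - 5)/2 = (-5 + k**2)/2 = -5/2 + k**2/2)
E(L, T) = L**2 (E(L, T) = L*L = L**2)
o(C, R) = -169/7 - 82*C/7 (o(C, R) = -((-5/2 + (1/2)*(-13)**2)*C + (-13)**2)/7 = -((-5/2 + (1/2)*169)*C + 169)/7 = -((-5/2 + 169/2)*C + 169)/7 = -(82*C + 169)/7 = -(169 + 82*C)/7 = -169/7 - 82*C/7)
1/o(905, -640) = 1/(-169/7 - 82/7*905) = 1/(-169/7 - 74210/7) = 1/(-74379/7) = -7/74379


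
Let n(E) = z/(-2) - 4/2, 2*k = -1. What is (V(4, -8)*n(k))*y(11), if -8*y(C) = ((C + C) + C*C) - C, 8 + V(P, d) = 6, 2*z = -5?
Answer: -99/4 ≈ -24.750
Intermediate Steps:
z = -5/2 (z = (1/2)*(-5) = -5/2 ≈ -2.5000)
V(P, d) = -2 (V(P, d) = -8 + 6 = -2)
k = -1/2 (k = (1/2)*(-1) = -1/2 ≈ -0.50000)
n(E) = -3/4 (n(E) = -5/2/(-2) - 4/2 = -5/2*(-1/2) - 4*1/2 = 5/4 - 2 = -3/4)
y(C) = -C/8 - C**2/8 (y(C) = -(((C + C) + C*C) - C)/8 = -((2*C + C**2) - C)/8 = -((C**2 + 2*C) - C)/8 = -(C + C**2)/8 = -C/8 - C**2/8)
(V(4, -8)*n(k))*y(11) = (-2*(-3/4))*(-1/8*11*(1 + 11)) = 3*(-1/8*11*12)/2 = (3/2)*(-33/2) = -99/4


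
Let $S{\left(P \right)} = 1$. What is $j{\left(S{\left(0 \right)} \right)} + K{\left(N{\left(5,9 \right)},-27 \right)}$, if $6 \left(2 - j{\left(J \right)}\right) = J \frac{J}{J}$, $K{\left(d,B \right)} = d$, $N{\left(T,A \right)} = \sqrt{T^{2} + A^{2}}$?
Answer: $\frac{11}{6} + \sqrt{106} \approx 12.129$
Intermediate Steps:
$N{\left(T,A \right)} = \sqrt{A^{2} + T^{2}}$
$j{\left(J \right)} = 2 - \frac{J}{6}$ ($j{\left(J \right)} = 2 - \frac{J \frac{J}{J}}{6} = 2 - \frac{J 1}{6} = 2 - \frac{J}{6}$)
$j{\left(S{\left(0 \right)} \right)} + K{\left(N{\left(5,9 \right)},-27 \right)} = \left(2 - \frac{1}{6}\right) + \sqrt{9^{2} + 5^{2}} = \left(2 - \frac{1}{6}\right) + \sqrt{81 + 25} = \frac{11}{6} + \sqrt{106}$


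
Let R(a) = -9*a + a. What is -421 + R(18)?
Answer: -565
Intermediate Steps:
R(a) = -8*a
-421 + R(18) = -421 - 8*18 = -421 - 144 = -565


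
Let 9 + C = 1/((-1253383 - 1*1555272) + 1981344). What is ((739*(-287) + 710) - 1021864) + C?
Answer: -1020286254617/827311 ≈ -1.2333e+6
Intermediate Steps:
C = -7445800/827311 (C = -9 + 1/((-1253383 - 1*1555272) + 1981344) = -9 + 1/((-1253383 - 1555272) + 1981344) = -9 + 1/(-2808655 + 1981344) = -9 + 1/(-827311) = -9 - 1/827311 = -7445800/827311 ≈ -9.0000)
((739*(-287) + 710) - 1021864) + C = ((739*(-287) + 710) - 1021864) - 7445800/827311 = ((-212093 + 710) - 1021864) - 7445800/827311 = (-211383 - 1021864) - 7445800/827311 = -1233247 - 7445800/827311 = -1020286254617/827311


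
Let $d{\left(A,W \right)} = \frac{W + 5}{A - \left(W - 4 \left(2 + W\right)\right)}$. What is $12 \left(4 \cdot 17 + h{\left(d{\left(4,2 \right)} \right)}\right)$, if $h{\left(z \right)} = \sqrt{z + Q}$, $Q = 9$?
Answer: $816 + 26 \sqrt{2} \approx 852.77$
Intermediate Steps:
$d{\left(A,W \right)} = \frac{5 + W}{8 + A + 3 W}$ ($d{\left(A,W \right)} = \frac{5 + W}{A + \left(\left(8 + 4 W\right) - W\right)} = \frac{5 + W}{A + \left(8 + 3 W\right)} = \frac{5 + W}{8 + A + 3 W}$)
$h{\left(z \right)} = \sqrt{9 + z}$ ($h{\left(z \right)} = \sqrt{z + 9} = \sqrt{9 + z}$)
$12 \left(4 \cdot 17 + h{\left(d{\left(4,2 \right)} \right)}\right) = 12 \left(4 \cdot 17 + \sqrt{9 + \frac{5 + 2}{8 + 4 + 3 \cdot 2}}\right) = 12 \left(68 + \sqrt{9 + \frac{1}{8 + 4 + 6} \cdot 7}\right) = 12 \left(68 + \sqrt{9 + \frac{1}{18} \cdot 7}\right) = 12 \left(68 + \sqrt{9 + \frac{7}{18}}\right) = 12 \left(68 + \sqrt{\frac{169}{18}}\right) = 12 \left(68 + \frac{13 \sqrt{2}}{6}\right) = 816 + 26 \sqrt{2}$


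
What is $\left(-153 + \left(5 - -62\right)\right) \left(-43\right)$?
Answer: $3698$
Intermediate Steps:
$\left(-153 + \left(5 - -62\right)\right) \left(-43\right) = \left(-153 + \left(5 + 62\right)\right) \left(-43\right) = \left(-153 + 67\right) \left(-43\right) = \left(-86\right) \left(-43\right) = 3698$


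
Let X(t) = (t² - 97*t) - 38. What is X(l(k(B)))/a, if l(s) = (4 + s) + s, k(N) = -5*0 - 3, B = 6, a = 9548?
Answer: 40/2387 ≈ 0.016757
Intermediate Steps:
k(N) = -3 (k(N) = 0 - 3 = -3)
l(s) = 4 + 2*s
X(t) = -38 + t² - 97*t
X(l(k(B)))/a = (-38 + (4 + 2*(-3))² - 97*(4 + 2*(-3)))/9548 = (-38 + (4 - 6)² - 97*(4 - 6))*(1/9548) = (-38 + (-2)² - 97*(-2))*(1/9548) = (-38 + 4 + 194)*(1/9548) = 160*(1/9548) = 40/2387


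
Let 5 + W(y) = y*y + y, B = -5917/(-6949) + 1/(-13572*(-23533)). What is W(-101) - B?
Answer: 22403359476927539/2219440248324 ≈ 10094.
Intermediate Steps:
B = 1889829903241/2219440248324 (B = -5917*(-1/6949) - 1/13572*(-1/23533) = 5917/6949 + 1/319389876 = 1889829903241/2219440248324 ≈ 0.85149)
W(y) = -5 + y + y**2 (W(y) = -5 + (y*y + y) = -5 + (y**2 + y) = -5 + (y + y**2) = -5 + y + y**2)
W(-101) - B = (-5 - 101 + (-101)**2) - 1*1889829903241/2219440248324 = (-5 - 101 + 10201) - 1889829903241/2219440248324 = 10095 - 1889829903241/2219440248324 = 22403359476927539/2219440248324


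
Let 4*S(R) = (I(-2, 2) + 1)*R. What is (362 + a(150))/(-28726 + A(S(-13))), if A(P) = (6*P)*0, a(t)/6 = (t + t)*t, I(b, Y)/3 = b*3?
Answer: -135181/14363 ≈ -9.4118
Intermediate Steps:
I(b, Y) = 9*b (I(b, Y) = 3*(b*3) = 3*(3*b) = 9*b)
S(R) = -17*R/4 (S(R) = ((9*(-2) + 1)*R)/4 = ((-18 + 1)*R)/4 = (-17*R)/4 = -17*R/4)
a(t) = 12*t² (a(t) = 6*((t + t)*t) = 6*((2*t)*t) = 6*(2*t²) = 12*t²)
A(P) = 0
(362 + a(150))/(-28726 + A(S(-13))) = (362 + 12*150²)/(-28726 + 0) = (362 + 12*22500)/(-28726) = (362 + 270000)*(-1/28726) = 270362*(-1/28726) = -135181/14363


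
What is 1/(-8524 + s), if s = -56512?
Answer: -1/65036 ≈ -1.5376e-5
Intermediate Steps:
1/(-8524 + s) = 1/(-8524 - 56512) = 1/(-65036) = -1/65036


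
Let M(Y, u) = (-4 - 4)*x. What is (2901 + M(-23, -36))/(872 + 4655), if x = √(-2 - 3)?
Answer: 2901/5527 - 8*I*√5/5527 ≈ 0.52488 - 0.0032366*I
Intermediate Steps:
x = I*√5 (x = √(-5) = I*√5 ≈ 2.2361*I)
M(Y, u) = -8*I*√5 (M(Y, u) = (-4 - 4)*(I*√5) = -8*I*√5)
(2901 + M(-23, -36))/(872 + 4655) = (2901 - 8*I*√5)/(872 + 4655) = (2901 - 8*I*√5)/5527 = (2901 - 8*I*√5)*(1/5527) = 2901/5527 - 8*I*√5/5527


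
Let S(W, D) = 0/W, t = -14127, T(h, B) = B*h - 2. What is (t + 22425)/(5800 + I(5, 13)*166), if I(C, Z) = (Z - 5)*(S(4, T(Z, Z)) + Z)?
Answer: 1383/3844 ≈ 0.35978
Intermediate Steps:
T(h, B) = -2 + B*h
S(W, D) = 0
I(C, Z) = Z*(-5 + Z) (I(C, Z) = (Z - 5)*(0 + Z) = (-5 + Z)*Z = Z*(-5 + Z))
(t + 22425)/(5800 + I(5, 13)*166) = (-14127 + 22425)/(5800 + (13*(-5 + 13))*166) = 8298/(5800 + (13*8)*166) = 8298/(5800 + 104*166) = 8298/(5800 + 17264) = 8298/23064 = 8298*(1/23064) = 1383/3844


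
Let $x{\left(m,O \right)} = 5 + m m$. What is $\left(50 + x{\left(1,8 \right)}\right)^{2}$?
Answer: $3136$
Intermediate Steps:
$x{\left(m,O \right)} = 5 + m^{2}$
$\left(50 + x{\left(1,8 \right)}\right)^{2} = \left(50 + \left(5 + 1^{2}\right)\right)^{2} = \left(50 + \left(5 + 1\right)\right)^{2} = \left(50 + 6\right)^{2} = 56^{2} = 3136$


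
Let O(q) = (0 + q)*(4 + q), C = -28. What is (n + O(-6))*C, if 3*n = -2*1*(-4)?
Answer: -1232/3 ≈ -410.67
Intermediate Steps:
n = 8/3 (n = (-2*1*(-4))/3 = (-2*(-4))/3 = (1/3)*8 = 8/3 ≈ 2.6667)
O(q) = q*(4 + q)
(n + O(-6))*C = (8/3 - 6*(4 - 6))*(-28) = (8/3 - 6*(-2))*(-28) = (8/3 + 12)*(-28) = (44/3)*(-28) = -1232/3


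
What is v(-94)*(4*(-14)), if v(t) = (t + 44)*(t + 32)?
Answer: -173600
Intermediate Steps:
v(t) = (32 + t)*(44 + t) (v(t) = (44 + t)*(32 + t) = (32 + t)*(44 + t))
v(-94)*(4*(-14)) = (1408 + (-94)² + 76*(-94))*(4*(-14)) = (1408 + 8836 - 7144)*(-56) = 3100*(-56) = -173600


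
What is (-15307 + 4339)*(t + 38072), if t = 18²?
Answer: -421127328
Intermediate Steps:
t = 324
(-15307 + 4339)*(t + 38072) = (-15307 + 4339)*(324 + 38072) = -10968*38396 = -421127328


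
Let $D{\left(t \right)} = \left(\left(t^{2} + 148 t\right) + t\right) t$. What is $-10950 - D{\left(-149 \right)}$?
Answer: $-10950$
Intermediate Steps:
$D{\left(t \right)} = t \left(t^{2} + 149 t\right)$ ($D{\left(t \right)} = \left(t^{2} + 149 t\right) t = t \left(t^{2} + 149 t\right)$)
$-10950 - D{\left(-149 \right)} = -10950 - \left(-149\right)^{2} \left(149 - 149\right) = -10950 - 22201 \cdot 0 = -10950 - 0 = -10950 + 0 = -10950$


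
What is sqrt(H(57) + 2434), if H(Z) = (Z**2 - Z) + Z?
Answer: sqrt(5683) ≈ 75.386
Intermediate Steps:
H(Z) = Z**2
sqrt(H(57) + 2434) = sqrt(57**2 + 2434) = sqrt(3249 + 2434) = sqrt(5683)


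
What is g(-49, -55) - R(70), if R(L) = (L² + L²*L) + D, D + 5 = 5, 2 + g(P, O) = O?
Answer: -347957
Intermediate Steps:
g(P, O) = -2 + O
D = 0 (D = -5 + 5 = 0)
R(L) = L² + L³ (R(L) = (L² + L²*L) + 0 = (L² + L³) + 0 = L² + L³)
g(-49, -55) - R(70) = (-2 - 55) - 70²*(1 + 70) = -57 - 4900*71 = -57 - 1*347900 = -57 - 347900 = -347957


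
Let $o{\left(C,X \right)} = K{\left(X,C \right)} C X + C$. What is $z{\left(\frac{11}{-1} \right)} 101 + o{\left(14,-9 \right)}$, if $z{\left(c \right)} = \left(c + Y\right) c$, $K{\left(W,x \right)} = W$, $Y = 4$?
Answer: $8925$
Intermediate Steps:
$o{\left(C,X \right)} = C + C X^{2}$ ($o{\left(C,X \right)} = X C X + C = C X X + C = C X^{2} + C = C + C X^{2}$)
$z{\left(c \right)} = c \left(4 + c\right)$ ($z{\left(c \right)} = \left(c + 4\right) c = \left(4 + c\right) c = c \left(4 + c\right)$)
$z{\left(\frac{11}{-1} \right)} 101 + o{\left(14,-9 \right)} = \frac{11}{-1} \left(4 + \frac{11}{-1}\right) 101 + 14 \left(1 + \left(-9\right)^{2}\right) = 11 \left(-1\right) \left(4 + 11 \left(-1\right)\right) 101 + 14 \left(1 + 81\right) = - 11 \left(4 - 11\right) 101 + 14 \cdot 82 = \left(-11\right) \left(-7\right) 101 + 1148 = 77 \cdot 101 + 1148 = 7777 + 1148 = 8925$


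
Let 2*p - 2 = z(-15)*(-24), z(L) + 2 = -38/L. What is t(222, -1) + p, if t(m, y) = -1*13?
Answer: -92/5 ≈ -18.400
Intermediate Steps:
z(L) = -2 - 38/L
t(m, y) = -13
p = -27/5 (p = 1 + ((-2 - 38/(-15))*(-24))/2 = 1 + ((-2 - 38*(-1/15))*(-24))/2 = 1 + ((-2 + 38/15)*(-24))/2 = 1 + ((8/15)*(-24))/2 = 1 + (½)*(-64/5) = 1 - 32/5 = -27/5 ≈ -5.4000)
t(222, -1) + p = -13 - 27/5 = -92/5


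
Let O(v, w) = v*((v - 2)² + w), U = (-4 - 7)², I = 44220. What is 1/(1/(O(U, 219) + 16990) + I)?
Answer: 1756970/77693213401 ≈ 2.2614e-5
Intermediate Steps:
U = 121 (U = (-11)² = 121)
O(v, w) = v*(w + (-2 + v)²) (O(v, w) = v*((-2 + v)² + w) = v*(w + (-2 + v)²))
1/(1/(O(U, 219) + 16990) + I) = 1/(1/(121*(219 + (-2 + 121)²) + 16990) + 44220) = 1/(1/(121*(219 + 119²) + 16990) + 44220) = 1/(1/(121*(219 + 14161) + 16990) + 44220) = 1/(1/(121*14380 + 16990) + 44220) = 1/(1/(1739980 + 16990) + 44220) = 1/(1/1756970 + 44220) = 1/(77693213401/1756970) = 1756970/77693213401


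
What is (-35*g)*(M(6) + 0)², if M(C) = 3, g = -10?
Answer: 3150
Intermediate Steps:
(-35*g)*(M(6) + 0)² = (-35*(-10))*(3 + 0)² = 350*3² = 350*9 = 3150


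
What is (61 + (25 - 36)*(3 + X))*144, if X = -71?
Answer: 116496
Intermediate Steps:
(61 + (25 - 36)*(3 + X))*144 = (61 + (25 - 36)*(3 - 71))*144 = (61 - 11*(-68))*144 = (61 + 748)*144 = 809*144 = 116496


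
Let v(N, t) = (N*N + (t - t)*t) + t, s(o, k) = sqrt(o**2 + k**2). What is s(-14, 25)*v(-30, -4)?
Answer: 896*sqrt(821) ≈ 25673.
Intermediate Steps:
s(o, k) = sqrt(k**2 + o**2)
v(N, t) = t + N**2 (v(N, t) = (N**2 + 0*t) + t = (N**2 + 0) + t = N**2 + t = t + N**2)
s(-14, 25)*v(-30, -4) = sqrt(25**2 + (-14)**2)*(-4 + (-30)**2) = sqrt(625 + 196)*(-4 + 900) = sqrt(821)*896 = 896*sqrt(821)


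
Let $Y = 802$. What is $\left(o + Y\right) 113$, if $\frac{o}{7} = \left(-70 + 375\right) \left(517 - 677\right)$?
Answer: $-38510174$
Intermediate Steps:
$o = -341600$ ($o = 7 \left(-70 + 375\right) \left(517 - 677\right) = 7 \cdot 305 \left(-160\right) = 7 \left(-48800\right) = -341600$)
$\left(o + Y\right) 113 = \left(-341600 + 802\right) 113 = \left(-340798\right) 113 = -38510174$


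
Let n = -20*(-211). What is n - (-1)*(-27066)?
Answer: -22846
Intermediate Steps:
n = 4220
n - (-1)*(-27066) = 4220 - (-1)*(-27066) = 4220 - 1*27066 = 4220 - 27066 = -22846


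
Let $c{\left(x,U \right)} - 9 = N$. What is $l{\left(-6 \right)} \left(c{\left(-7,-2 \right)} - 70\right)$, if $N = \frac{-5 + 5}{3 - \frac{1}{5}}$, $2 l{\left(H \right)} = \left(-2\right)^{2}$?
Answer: $-122$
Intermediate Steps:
$l{\left(H \right)} = 2$ ($l{\left(H \right)} = \frac{\left(-2\right)^{2}}{2} = \frac{1}{2} \cdot 4 = 2$)
$N = 0$ ($N = \frac{0}{3 - \frac{1}{5}} = \frac{0}{\frac{14}{5}} = 0 \cdot \frac{5}{14} = 0$)
$c{\left(x,U \right)} = 9$ ($c{\left(x,U \right)} = 9 + 0 = 9$)
$l{\left(-6 \right)} \left(c{\left(-7,-2 \right)} - 70\right) = 2 \left(9 - 70\right) = 2 \left(-61\right) = -122$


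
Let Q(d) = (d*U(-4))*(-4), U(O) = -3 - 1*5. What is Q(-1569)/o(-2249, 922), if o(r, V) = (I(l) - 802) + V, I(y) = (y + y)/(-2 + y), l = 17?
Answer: -376560/917 ≈ -410.64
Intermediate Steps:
U(O) = -8 (U(O) = -3 - 5 = -8)
I(y) = 2*y/(-2 + y) (I(y) = (2*y)/(-2 + y) = 2*y/(-2 + y))
o(r, V) = -11996/15 + V (o(r, V) = (2*17/(-2 + 17) - 802) + V = (2*17/15 - 802) + V = (2*17*(1/15) - 802) + V = (34/15 - 802) + V = -11996/15 + V)
Q(d) = 32*d (Q(d) = (d*(-8))*(-4) = -8*d*(-4) = 32*d)
Q(-1569)/o(-2249, 922) = (32*(-1569))/(-11996/15 + 922) = -50208/1834/15 = -50208*15/1834 = -376560/917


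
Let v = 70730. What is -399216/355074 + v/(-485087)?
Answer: -36461479302/28706963573 ≈ -1.2701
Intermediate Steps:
-399216/355074 + v/(-485087) = -399216/355074 + 70730/(-485087) = -399216*1/355074 + 70730*(-1/485087) = -66536/59179 - 70730/485087 = -36461479302/28706963573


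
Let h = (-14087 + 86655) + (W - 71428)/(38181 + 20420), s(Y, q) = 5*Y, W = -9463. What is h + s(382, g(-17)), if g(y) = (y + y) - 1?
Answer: 4364404387/58601 ≈ 74477.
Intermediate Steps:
g(y) = -1 + 2*y (g(y) = 2*y - 1 = -1 + 2*y)
h = 4252476477/58601 (h = (-14087 + 86655) + (-9463 - 71428)/(38181 + 20420) = 72568 - 80891/58601 = 4252476477/58601 ≈ 72567.)
h + s(382, g(-17)) = 4252476477/58601 + 5*382 = 4252476477/58601 + 1910 = 4364404387/58601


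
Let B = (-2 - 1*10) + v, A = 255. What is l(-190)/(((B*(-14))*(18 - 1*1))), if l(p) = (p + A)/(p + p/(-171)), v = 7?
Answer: -117/404600 ≈ -0.00028917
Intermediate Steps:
B = -5 (B = (-2 - 1*10) + 7 = (-2 - 10) + 7 = -12 + 7 = -5)
l(p) = 171*(255 + p)/(170*p) (l(p) = (p + 255)/(p + p/(-171)) = (255 + p)/(p + p*(-1/171)) = (255 + p)/(p - p/171) = (255 + p)/((170*p/171)) = (255 + p)*(171/(170*p)) = 171*(255 + p)/(170*p))
l(-190)/(((B*(-14))*(18 - 1*1))) = ((171/170)*(255 - 190)/(-190))/(((-5*(-14))*(18 - 1*1))) = ((171/170)*(-1/190)*65)/((70*(18 - 1))) = -117/(340*(70*17)) = -117/340/1190 = -117/340*1/1190 = -117/404600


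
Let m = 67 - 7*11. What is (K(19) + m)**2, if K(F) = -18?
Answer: 784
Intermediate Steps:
m = -10 (m = 67 - 77 = -10)
(K(19) + m)**2 = (-18 - 10)**2 = (-28)**2 = 784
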